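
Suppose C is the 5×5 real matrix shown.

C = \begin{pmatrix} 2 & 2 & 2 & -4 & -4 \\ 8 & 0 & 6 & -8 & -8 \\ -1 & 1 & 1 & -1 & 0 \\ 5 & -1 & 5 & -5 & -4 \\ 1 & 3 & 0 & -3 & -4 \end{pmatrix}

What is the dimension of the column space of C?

Row reduce to echelon form.
R2 ← R2 − (4)·R1: [0, -8, -2, 8, 8]
R3 ← R3 + (1/2)·R1: [0, 2, 2, -3, -2]
R4 ← R4 − (5/2)·R1: [0, -6, 0, 5, 6]
R5 ← R5 − (1/2)·R1: [0, 2, -1, -1, -2]
R3 ← R3 + (1/4)·R2: [0, 0, 3/2, -1, 0]
R4 ← R4 − (3/4)·R2: [0, 0, 3/2, -1, 0]
R5 ← R5 + (1/4)·R2: [0, 0, -3/2, 1, 0]
R4 ← R4 − R3: [0, 0, 0, 0, 0]
R5 ← R5 + R3: [0, 0, 0, 0, 0]
Echelon form has 3 nonzero rows, so rank(C) = 3.
The column space has dimension equal to the rank: 3.

3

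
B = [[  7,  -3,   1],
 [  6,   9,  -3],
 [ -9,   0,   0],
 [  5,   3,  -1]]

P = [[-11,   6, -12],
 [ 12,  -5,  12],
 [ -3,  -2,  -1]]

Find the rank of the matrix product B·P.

2

First compute BP:
[[-116,  55, -121],
 [ 51,  -3,  39],
 [ 99, -54, 108],
 [-16,  17, -23]]
Now row reduce the product.
R2 ← R2 + (51/116)·R1: [0, 2457/116, -1647/116]
R3 ← R3 + (99/116)·R1: [0, -819/116, 549/116]
R4 ← R4 − (4/29)·R1: [0, 273/29, -183/29]
R3 ← R3 + (1/3)·R2: [0, 0, 0]
R4 ← R4 − (4/9)·R2: [0, 0, 0]
2 nonzero rows, so rank(BP) = 2.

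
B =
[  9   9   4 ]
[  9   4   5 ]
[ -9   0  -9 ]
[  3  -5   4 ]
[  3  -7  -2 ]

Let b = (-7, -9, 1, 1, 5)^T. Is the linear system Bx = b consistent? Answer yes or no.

Row reduce the augmented matrix [B | b].
R2 ← R2 − R1: [0, -5, 1, -2]
R3 ← R3 + R1: [0, 9, -5, -6]
R4 ← R4 − (1/3)·R1: [0, -8, 8/3, 10/3]
R5 ← R5 − (1/3)·R1: [0, -10, -10/3, 22/3]
R3 ← R3 + (9/5)·R2: [0, 0, -16/5, -48/5]
R4 ← R4 − (8/5)·R2: [0, 0, 16/15, 98/15]
R5 ← R5 − (2)·R2: [0, 0, -16/3, 34/3]
R4 ← R4 + (1/3)·R3: [0, 0, 0, 10/3]
R5 ← R5 − (5/3)·R3: [0, 0, 0, 82/3]
R5 ← R5 − (41/5)·R4: [0, 0, 0, 0]
The echelon form has 4 nonzero rows; the last pivot sits in the augmented column, so rank(B) = 3 but rank([B|b]) = 4.
Since the ranks differ, the system is inconsistent.

no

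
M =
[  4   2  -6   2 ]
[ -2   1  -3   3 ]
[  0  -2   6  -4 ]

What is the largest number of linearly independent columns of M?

Row reduce to echelon form.
R2 ← R2 + (1/2)·R1: [0, 2, -6, 4]
R3 ← R3 + R2: [0, 0, 0, 0]
Echelon form has 2 nonzero rows, so rank(M) = 2.
The rank gives the maximum number of linearly independent columns: 2.

2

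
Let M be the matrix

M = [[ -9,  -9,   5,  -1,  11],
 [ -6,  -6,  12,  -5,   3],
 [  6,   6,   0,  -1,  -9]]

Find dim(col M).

2

Row reduce to echelon form.
R2 ← R2 − (2/3)·R1: [0, 0, 26/3, -13/3, -13/3]
R3 ← R3 + (2/3)·R1: [0, 0, 10/3, -5/3, -5/3]
R3 ← R3 − (5/13)·R2: [0, 0, 0, 0, 0]
Echelon form has 2 nonzero rows, so rank(M) = 2.
The column space has dimension equal to the rank: 2.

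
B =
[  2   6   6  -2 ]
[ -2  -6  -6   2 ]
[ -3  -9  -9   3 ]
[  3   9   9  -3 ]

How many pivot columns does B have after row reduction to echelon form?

1

Row reduce to echelon form.
R2 ← R2 + R1: [0, 0, 0, 0]
R3 ← R3 + (3/2)·R1: [0, 0, 0, 0]
R4 ← R4 − (3/2)·R1: [0, 0, 0, 0]
Echelon form has 1 nonzero row, so rank(B) = 1.
Each nonzero row contributes one pivot column: 1 pivot columns.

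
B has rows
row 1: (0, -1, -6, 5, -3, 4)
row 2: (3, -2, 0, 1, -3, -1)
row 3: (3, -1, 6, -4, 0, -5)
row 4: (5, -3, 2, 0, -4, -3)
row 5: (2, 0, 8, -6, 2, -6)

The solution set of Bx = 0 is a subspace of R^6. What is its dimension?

Row reduce to echelon form.
Swap R1 ↔ R2
R3 ← R3 − R1: [0, 1, 6, -5, 3, -4]
R4 ← R4 − (5/3)·R1: [0, 1/3, 2, -5/3, 1, -4/3]
R5 ← R5 − (2/3)·R1: [0, 4/3, 8, -20/3, 4, -16/3]
R3 ← R3 + R2: [0, 0, 0, 0, 0, 0]
R4 ← R4 + (1/3)·R2: [0, 0, 0, 0, 0, 0]
R5 ← R5 + (4/3)·R2: [0, 0, 0, 0, 0, 0]
2 nonzero rows, so rank(B) = 2.
B has 6 columns; by rank–nullity, nullity = 6 − 2 = 4.

4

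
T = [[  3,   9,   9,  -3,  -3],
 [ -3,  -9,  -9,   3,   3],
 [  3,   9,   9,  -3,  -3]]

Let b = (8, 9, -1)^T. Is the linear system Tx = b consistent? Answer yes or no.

no

Row reduce the augmented matrix [T | b].
R2 ← R2 + R1: [0, 0, 0, 0, 0, 17]
R3 ← R3 − R1: [0, 0, 0, 0, 0, -9]
R3 ← R3 + (9/17)·R2: [0, 0, 0, 0, 0, 0]
The echelon form has 2 nonzero rows; the last pivot sits in the augmented column, so rank(T) = 1 but rank([T|b]) = 2.
Since the ranks differ, the system is inconsistent.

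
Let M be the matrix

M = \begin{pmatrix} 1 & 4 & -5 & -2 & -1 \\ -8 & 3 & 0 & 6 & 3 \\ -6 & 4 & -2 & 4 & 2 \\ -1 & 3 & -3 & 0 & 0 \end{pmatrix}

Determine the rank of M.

2

Row reduce to echelon form.
R2 ← R2 + (8)·R1: [0, 35, -40, -10, -5]
R3 ← R3 + (6)·R1: [0, 28, -32, -8, -4]
R4 ← R4 + R1: [0, 7, -8, -2, -1]
R3 ← R3 − (4/5)·R2: [0, 0, 0, 0, 0]
R4 ← R4 − (1/5)·R2: [0, 0, 0, 0, 0]
Echelon form has 2 nonzero rows, so rank(M) = 2.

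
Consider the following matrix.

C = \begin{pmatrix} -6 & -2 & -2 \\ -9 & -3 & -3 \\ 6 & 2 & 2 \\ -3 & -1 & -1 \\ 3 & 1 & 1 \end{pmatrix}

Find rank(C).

1

Row reduce to echelon form.
R2 ← R2 − (3/2)·R1: [0, 0, 0]
R3 ← R3 + R1: [0, 0, 0]
R4 ← R4 − (1/2)·R1: [0, 0, 0]
R5 ← R5 + (1/2)·R1: [0, 0, 0]
Echelon form has 1 nonzero row, so rank(C) = 1.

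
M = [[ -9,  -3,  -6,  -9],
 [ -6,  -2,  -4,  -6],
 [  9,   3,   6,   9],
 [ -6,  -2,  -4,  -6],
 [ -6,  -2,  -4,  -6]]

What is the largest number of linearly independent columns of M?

1

Row reduce to echelon form.
R2 ← R2 − (2/3)·R1: [0, 0, 0, 0]
R3 ← R3 + R1: [0, 0, 0, 0]
R4 ← R4 − (2/3)·R1: [0, 0, 0, 0]
R5 ← R5 − (2/3)·R1: [0, 0, 0, 0]
Echelon form has 1 nonzero row, so rank(M) = 1.
The rank gives the maximum number of linearly independent columns: 1.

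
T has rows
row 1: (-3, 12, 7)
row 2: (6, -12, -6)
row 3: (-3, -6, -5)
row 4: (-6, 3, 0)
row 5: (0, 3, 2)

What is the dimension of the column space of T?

Row reduce to echelon form.
R2 ← R2 + (2)·R1: [0, 12, 8]
R3 ← R3 − R1: [0, -18, -12]
R4 ← R4 − (2)·R1: [0, -21, -14]
R3 ← R3 + (3/2)·R2: [0, 0, 0]
R4 ← R4 + (7/4)·R2: [0, 0, 0]
R5 ← R5 − (1/4)·R2: [0, 0, 0]
Echelon form has 2 nonzero rows, so rank(T) = 2.
The column space has dimension equal to the rank: 2.

2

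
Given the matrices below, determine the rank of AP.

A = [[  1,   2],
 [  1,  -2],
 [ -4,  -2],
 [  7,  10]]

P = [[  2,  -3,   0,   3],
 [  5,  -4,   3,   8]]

First compute AP:
[[ 12, -11,   6,  19],
 [ -8,   5,  -6, -13],
 [-18,  20,  -6, -28],
 [ 64, -61,  30, 101]]
Now row reduce the product.
R2 ← R2 + (2/3)·R1: [0, -7/3, -2, -1/3]
R3 ← R3 + (3/2)·R1: [0, 7/2, 3, 1/2]
R4 ← R4 − (16/3)·R1: [0, -7/3, -2, -1/3]
R3 ← R3 + (3/2)·R2: [0, 0, 0, 0]
R4 ← R4 − R2: [0, 0, 0, 0]
2 nonzero rows, so rank(AP) = 2.

2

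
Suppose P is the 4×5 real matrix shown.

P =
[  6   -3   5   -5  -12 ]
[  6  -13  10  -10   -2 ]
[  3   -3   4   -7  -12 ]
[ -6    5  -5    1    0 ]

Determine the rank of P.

3

Row reduce to echelon form.
R2 ← R2 − R1: [0, -10, 5, -5, 10]
R3 ← R3 − (1/2)·R1: [0, -3/2, 3/2, -9/2, -6]
R4 ← R4 + R1: [0, 2, 0, -4, -12]
R3 ← R3 − (3/20)·R2: [0, 0, 3/4, -15/4, -15/2]
R4 ← R4 + (1/5)·R2: [0, 0, 1, -5, -10]
R4 ← R4 − (4/3)·R3: [0, 0, 0, 0, 0]
Echelon form has 3 nonzero rows, so rank(P) = 3.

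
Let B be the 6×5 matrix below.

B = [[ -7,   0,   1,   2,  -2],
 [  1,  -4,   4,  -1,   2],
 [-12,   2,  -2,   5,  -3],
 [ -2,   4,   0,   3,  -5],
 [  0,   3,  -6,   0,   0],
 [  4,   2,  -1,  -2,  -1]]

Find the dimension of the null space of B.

Row reduce to echelon form.
R2 ← R2 + (1/7)·R1: [0, -4, 29/7, -5/7, 12/7]
R3 ← R3 − (12/7)·R1: [0, 2, -26/7, 11/7, 3/7]
R4 ← R4 − (2/7)·R1: [0, 4, -2/7, 17/7, -31/7]
R6 ← R6 + (4/7)·R1: [0, 2, -3/7, -6/7, -15/7]
R3 ← R3 + (1/2)·R2: [0, 0, -23/14, 17/14, 9/7]
R4 ← R4 + R2: [0, 0, 27/7, 12/7, -19/7]
R5 ← R5 + (3/4)·R2: [0, 0, -81/28, -15/28, 9/7]
R6 ← R6 + (1/2)·R2: [0, 0, 23/14, -17/14, -9/7]
R4 ← R4 + (54/23)·R3: [0, 0, 0, 105/23, 7/23]
R5 ← R5 − (81/46)·R3: [0, 0, 0, -123/46, -45/46]
R6 ← R6 + R3: [0, 0, 0, 0, 0]
R5 ← R5 + (41/70)·R4: [0, 0, 0, 0, -4/5]
5 nonzero rows, so rank(B) = 5.
B has 5 columns; by rank–nullity, nullity = 5 − 5 = 0.

0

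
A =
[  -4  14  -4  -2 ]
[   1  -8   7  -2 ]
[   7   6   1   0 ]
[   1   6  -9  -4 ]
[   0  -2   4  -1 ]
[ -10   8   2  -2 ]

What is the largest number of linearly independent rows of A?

4

Row reduce to echelon form.
R2 ← R2 + (1/4)·R1: [0, -9/2, 6, -5/2]
R3 ← R3 + (7/4)·R1: [0, 61/2, -6, -7/2]
R4 ← R4 + (1/4)·R1: [0, 19/2, -10, -9/2]
R6 ← R6 − (5/2)·R1: [0, -27, 12, 3]
R3 ← R3 + (61/9)·R2: [0, 0, 104/3, -184/9]
R4 ← R4 + (19/9)·R2: [0, 0, 8/3, -88/9]
R5 ← R5 − (4/9)·R2: [0, 0, 4/3, 1/9]
R6 ← R6 − (6)·R2: [0, 0, -24, 18]
R4 ← R4 − (1/13)·R3: [0, 0, 0, -320/39]
R5 ← R5 − (1/26)·R3: [0, 0, 0, 35/39]
R6 ← R6 + (9/13)·R3: [0, 0, 0, 50/13]
R5 ← R5 + (7/64)·R4: [0, 0, 0, 0]
R6 ← R6 + (15/32)·R4: [0, 0, 0, 0]
Echelon form has 4 nonzero rows, so rank(A) = 4.
The rank gives the maximum number of linearly independent rows: 4.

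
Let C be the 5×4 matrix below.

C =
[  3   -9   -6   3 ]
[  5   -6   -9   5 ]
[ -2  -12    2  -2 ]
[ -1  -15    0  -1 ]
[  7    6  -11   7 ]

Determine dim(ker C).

2

Row reduce to echelon form.
R2 ← R2 − (5/3)·R1: [0, 9, 1, 0]
R3 ← R3 + (2/3)·R1: [0, -18, -2, 0]
R4 ← R4 + (1/3)·R1: [0, -18, -2, 0]
R5 ← R5 − (7/3)·R1: [0, 27, 3, 0]
R3 ← R3 + (2)·R2: [0, 0, 0, 0]
R4 ← R4 + (2)·R2: [0, 0, 0, 0]
R5 ← R5 − (3)·R2: [0, 0, 0, 0]
2 nonzero rows, so rank(C) = 2.
C has 4 columns; by rank–nullity, nullity = 4 − 2 = 2.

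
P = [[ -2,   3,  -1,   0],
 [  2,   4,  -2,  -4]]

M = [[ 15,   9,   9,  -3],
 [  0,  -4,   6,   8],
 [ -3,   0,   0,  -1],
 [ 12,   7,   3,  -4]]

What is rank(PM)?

First compute PM:
[[-27, -30,   0,  31],
 [-12, -26,  30,  44]]
Now row reduce the product.
R2 ← R2 − (4/9)·R1: [0, -38/3, 30, 272/9]
2 nonzero rows, so rank(PM) = 2.

2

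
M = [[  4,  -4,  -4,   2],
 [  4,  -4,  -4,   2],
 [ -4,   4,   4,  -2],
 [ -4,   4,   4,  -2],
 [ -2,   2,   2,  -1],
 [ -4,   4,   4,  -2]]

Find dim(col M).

1

Row reduce to echelon form.
R2 ← R2 − R1: [0, 0, 0, 0]
R3 ← R3 + R1: [0, 0, 0, 0]
R4 ← R4 + R1: [0, 0, 0, 0]
R5 ← R5 + (1/2)·R1: [0, 0, 0, 0]
R6 ← R6 + R1: [0, 0, 0, 0]
Echelon form has 1 nonzero row, so rank(M) = 1.
The column space has dimension equal to the rank: 1.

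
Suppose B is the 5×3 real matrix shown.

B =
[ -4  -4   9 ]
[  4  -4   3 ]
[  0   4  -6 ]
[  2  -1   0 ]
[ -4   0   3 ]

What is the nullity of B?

Row reduce to echelon form.
R2 ← R2 + R1: [0, -8, 12]
R4 ← R4 + (1/2)·R1: [0, -3, 9/2]
R5 ← R5 − R1: [0, 4, -6]
R3 ← R3 + (1/2)·R2: [0, 0, 0]
R4 ← R4 − (3/8)·R2: [0, 0, 0]
R5 ← R5 + (1/2)·R2: [0, 0, 0]
2 nonzero rows, so rank(B) = 2.
B has 3 columns; by rank–nullity, nullity = 3 − 2 = 1.

1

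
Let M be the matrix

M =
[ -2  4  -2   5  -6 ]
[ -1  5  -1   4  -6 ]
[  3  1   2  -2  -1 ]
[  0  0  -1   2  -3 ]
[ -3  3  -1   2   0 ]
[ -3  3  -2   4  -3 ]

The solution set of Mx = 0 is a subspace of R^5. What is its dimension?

Row reduce to echelon form.
R2 ← R2 − (1/2)·R1: [0, 3, 0, 3/2, -3]
R3 ← R3 + (3/2)·R1: [0, 7, -1, 11/2, -10]
R5 ← R5 − (3/2)·R1: [0, -3, 2, -11/2, 9]
R6 ← R6 − (3/2)·R1: [0, -3, 1, -7/2, 6]
R3 ← R3 − (7/3)·R2: [0, 0, -1, 2, -3]
R5 ← R5 + R2: [0, 0, 2, -4, 6]
R6 ← R6 + R2: [0, 0, 1, -2, 3]
R4 ← R4 − R3: [0, 0, 0, 0, 0]
R5 ← R5 + (2)·R3: [0, 0, 0, 0, 0]
R6 ← R6 + R3: [0, 0, 0, 0, 0]
3 nonzero rows, so rank(M) = 3.
M has 5 columns; by rank–nullity, nullity = 5 − 3 = 2.

2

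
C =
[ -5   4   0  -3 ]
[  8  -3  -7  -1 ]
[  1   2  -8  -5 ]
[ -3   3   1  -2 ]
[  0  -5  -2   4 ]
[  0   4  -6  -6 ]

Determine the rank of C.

3

Row reduce to echelon form.
R2 ← R2 + (8/5)·R1: [0, 17/5, -7, -29/5]
R3 ← R3 + (1/5)·R1: [0, 14/5, -8, -28/5]
R4 ← R4 − (3/5)·R1: [0, 3/5, 1, -1/5]
R3 ← R3 − (14/17)·R2: [0, 0, -38/17, -14/17]
R4 ← R4 − (3/17)·R2: [0, 0, 38/17, 14/17]
R5 ← R5 + (25/17)·R2: [0, 0, -209/17, -77/17]
R6 ← R6 − (20/17)·R2: [0, 0, 38/17, 14/17]
R4 ← R4 + R3: [0, 0, 0, 0]
R5 ← R5 − (11/2)·R3: [0, 0, 0, 0]
R6 ← R6 + R3: [0, 0, 0, 0]
Echelon form has 3 nonzero rows, so rank(C) = 3.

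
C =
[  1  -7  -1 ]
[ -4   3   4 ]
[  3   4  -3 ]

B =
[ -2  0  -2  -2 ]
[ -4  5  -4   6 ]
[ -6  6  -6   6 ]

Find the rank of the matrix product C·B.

First compute CB:
[[ 32, -41,  32, -50],
 [-28,  39, -28,  50],
 [ -4,   2,  -4,   0]]
Now row reduce the product.
R2 ← R2 + (7/8)·R1: [0, 25/8, 0, 25/4]
R3 ← R3 + (1/8)·R1: [0, -25/8, 0, -25/4]
R3 ← R3 + R2: [0, 0, 0, 0]
2 nonzero rows, so rank(CB) = 2.

2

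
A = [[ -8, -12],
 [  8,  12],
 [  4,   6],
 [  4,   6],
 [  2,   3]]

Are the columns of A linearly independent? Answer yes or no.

no

Row reduce A to echelon form.
R2 ← R2 + R1: [0, 0]
R3 ← R3 + (1/2)·R1: [0, 0]
R4 ← R4 + (1/2)·R1: [0, 0]
R5 ← R5 + (1/4)·R1: [0, 0]
1 pivot among 2 columns.
Only 1 < 2 pivot columns, so the columns are linearly dependent.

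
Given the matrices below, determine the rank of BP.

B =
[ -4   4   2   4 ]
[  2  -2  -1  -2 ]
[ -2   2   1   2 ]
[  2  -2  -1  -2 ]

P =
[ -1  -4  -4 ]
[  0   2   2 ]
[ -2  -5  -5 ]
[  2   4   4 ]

1

First compute BP:
[[  8,  30,  30],
 [ -4, -15, -15],
 [  4,  15,  15],
 [ -4, -15, -15]]
Now row reduce the product.
R2 ← R2 + (1/2)·R1: [0, 0, 0]
R3 ← R3 − (1/2)·R1: [0, 0, 0]
R4 ← R4 + (1/2)·R1: [0, 0, 0]
1 nonzero row, so rank(BP) = 1.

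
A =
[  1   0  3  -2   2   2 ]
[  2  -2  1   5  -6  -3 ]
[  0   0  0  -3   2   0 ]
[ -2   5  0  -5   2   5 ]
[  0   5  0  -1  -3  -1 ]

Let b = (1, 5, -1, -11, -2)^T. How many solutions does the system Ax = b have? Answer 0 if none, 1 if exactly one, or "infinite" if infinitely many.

infinite

Row reduce the augmented matrix [A | b].
R2 ← R2 − (2)·R1: [0, -2, -5, 9, -10, -7, 3]
R4 ← R4 + (2)·R1: [0, 5, 6, -9, 6, 9, -9]
R4 ← R4 + (5/2)·R2: [0, 0, -13/2, 27/2, -19, -17/2, -3/2]
R5 ← R5 + (5/2)·R2: [0, 0, -25/2, 43/2, -28, -37/2, 11/2]
Swap R3 ↔ R4
R5 ← R5 − (25/13)·R3: [0, 0, 0, -58/13, 111/13, -28/13, 109/13]
R5 ← R5 − (58/39)·R4: [0, 0, 0, 0, 217/39, -28/13, 385/39]
The echelon form has 5 nonzero rows, and every pivot lies in the first 6 columns, so rank(A) = rank([A|b]) = 5.
The system is consistent.
rank = 5 < 6 unknowns, so there are infinitely many solutions.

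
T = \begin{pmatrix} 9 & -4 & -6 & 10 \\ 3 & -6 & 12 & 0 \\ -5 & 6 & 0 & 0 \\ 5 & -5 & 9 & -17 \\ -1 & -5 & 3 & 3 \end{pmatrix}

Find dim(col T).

4

Row reduce to echelon form.
R2 ← R2 − (1/3)·R1: [0, -14/3, 14, -10/3]
R3 ← R3 + (5/9)·R1: [0, 34/9, -10/3, 50/9]
R4 ← R4 − (5/9)·R1: [0, -25/9, 37/3, -203/9]
R5 ← R5 + (1/9)·R1: [0, -49/9, 7/3, 37/9]
R3 ← R3 + (17/21)·R2: [0, 0, 8, 20/7]
R4 ← R4 − (25/42)·R2: [0, 0, 4, -144/7]
R5 ← R5 − (7/6)·R2: [0, 0, -14, 8]
R4 ← R4 − (1/2)·R3: [0, 0, 0, -22]
R5 ← R5 + (7/4)·R3: [0, 0, 0, 13]
R5 ← R5 + (13/22)·R4: [0, 0, 0, 0]
Echelon form has 4 nonzero rows, so rank(T) = 4.
The column space has dimension equal to the rank: 4.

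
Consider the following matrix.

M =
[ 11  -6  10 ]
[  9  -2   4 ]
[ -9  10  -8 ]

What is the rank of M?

3

Row reduce to echelon form.
R2 ← R2 − (9/11)·R1: [0, 32/11, -46/11]
R3 ← R3 + (9/11)·R1: [0, 56/11, 2/11]
R3 ← R3 − (7/4)·R2: [0, 0, 15/2]
Echelon form has 3 nonzero rows, so rank(M) = 3.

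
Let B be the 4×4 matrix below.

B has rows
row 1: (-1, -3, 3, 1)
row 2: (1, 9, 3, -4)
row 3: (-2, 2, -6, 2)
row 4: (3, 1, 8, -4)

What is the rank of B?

3

Row reduce to echelon form.
R2 ← R2 + R1: [0, 6, 6, -3]
R3 ← R3 − (2)·R1: [0, 8, -12, 0]
R4 ← R4 + (3)·R1: [0, -8, 17, -1]
R3 ← R3 − (4/3)·R2: [0, 0, -20, 4]
R4 ← R4 + (4/3)·R2: [0, 0, 25, -5]
R4 ← R4 + (5/4)·R3: [0, 0, 0, 0]
Echelon form has 3 nonzero rows, so rank(B) = 3.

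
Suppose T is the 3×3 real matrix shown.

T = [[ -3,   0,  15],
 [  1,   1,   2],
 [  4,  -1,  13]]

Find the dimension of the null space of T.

0

Row reduce to echelon form.
R2 ← R2 + (1/3)·R1: [0, 1, 7]
R3 ← R3 + (4/3)·R1: [0, -1, 33]
R3 ← R3 + R2: [0, 0, 40]
3 nonzero rows, so rank(T) = 3.
T has 3 columns; by rank–nullity, nullity = 3 − 3 = 0.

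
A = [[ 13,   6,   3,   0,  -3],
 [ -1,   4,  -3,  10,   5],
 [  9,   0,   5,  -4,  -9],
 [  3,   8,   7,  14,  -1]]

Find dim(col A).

Row reduce to echelon form.
R2 ← R2 + (1/13)·R1: [0, 58/13, -36/13, 10, 62/13]
R3 ← R3 − (9/13)·R1: [0, -54/13, 38/13, -4, -90/13]
R4 ← R4 − (3/13)·R1: [0, 86/13, 82/13, 14, -4/13]
R3 ← R3 + (27/29)·R2: [0, 0, 10/29, 154/29, -72/29]
R4 ← R4 − (43/29)·R2: [0, 0, 302/29, -24/29, -214/29]
R4 ← R4 − (151/5)·R3: [0, 0, 0, -806/5, 338/5]
Echelon form has 4 nonzero rows, so rank(A) = 4.
The column space has dimension equal to the rank: 4.

4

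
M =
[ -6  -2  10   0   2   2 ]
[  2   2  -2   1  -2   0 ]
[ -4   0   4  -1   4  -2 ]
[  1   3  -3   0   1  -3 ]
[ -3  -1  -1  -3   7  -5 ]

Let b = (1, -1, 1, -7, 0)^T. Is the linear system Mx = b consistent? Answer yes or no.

no

Row reduce the augmented matrix [M | b].
R2 ← R2 + (1/3)·R1: [0, 4/3, 4/3, 1, -4/3, 2/3, -2/3]
R3 ← R3 − (2/3)·R1: [0, 4/3, -8/3, -1, 8/3, -10/3, 1/3]
R4 ← R4 + (1/6)·R1: [0, 8/3, -4/3, 0, 4/3, -8/3, -41/6]
R5 ← R5 − (1/2)·R1: [0, 0, -6, -3, 6, -6, -1/2]
R3 ← R3 − R2: [0, 0, -4, -2, 4, -4, 1]
R4 ← R4 − (2)·R2: [0, 0, -4, -2, 4, -4, -11/2]
R4 ← R4 − R3: [0, 0, 0, 0, 0, 0, -13/2]
R5 ← R5 − (3/2)·R3: [0, 0, 0, 0, 0, 0, -2]
R5 ← R5 − (4/13)·R4: [0, 0, 0, 0, 0, 0, 0]
The echelon form has 4 nonzero rows; the last pivot sits in the augmented column, so rank(M) = 3 but rank([M|b]) = 4.
Since the ranks differ, the system is inconsistent.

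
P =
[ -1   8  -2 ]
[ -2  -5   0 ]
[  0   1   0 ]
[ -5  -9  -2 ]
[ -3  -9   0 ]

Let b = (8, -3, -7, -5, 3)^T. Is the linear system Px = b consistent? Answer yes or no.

no

Row reduce the augmented matrix [P | b].
R2 ← R2 − (2)·R1: [0, -21, 4, -19]
R4 ← R4 − (5)·R1: [0, -49, 8, -45]
R5 ← R5 − (3)·R1: [0, -33, 6, -21]
R3 ← R3 + (1/21)·R2: [0, 0, 4/21, -166/21]
R4 ← R4 − (7/3)·R2: [0, 0, -4/3, -2/3]
R5 ← R5 − (11/7)·R2: [0, 0, -2/7, 62/7]
R4 ← R4 + (7)·R3: [0, 0, 0, -56]
R5 ← R5 + (3/2)·R3: [0, 0, 0, -3]
R5 ← R5 − (3/56)·R4: [0, 0, 0, 0]
The echelon form has 4 nonzero rows; the last pivot sits in the augmented column, so rank(P) = 3 but rank([P|b]) = 4.
Since the ranks differ, the system is inconsistent.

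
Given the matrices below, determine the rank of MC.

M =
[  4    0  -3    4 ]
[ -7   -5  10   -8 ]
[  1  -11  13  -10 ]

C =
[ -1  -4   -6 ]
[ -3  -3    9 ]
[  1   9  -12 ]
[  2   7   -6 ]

3

First compute MC:
[[  1, -15, -12],
 [ 16,  77, -75],
 [ 25,  76, -201]]
Now row reduce the product.
R2 ← R2 − (16)·R1: [0, 317, 117]
R3 ← R3 − (25)·R1: [0, 451, 99]
R3 ← R3 − (451/317)·R2: [0, 0, -21384/317]
3 nonzero rows, so rank(MC) = 3.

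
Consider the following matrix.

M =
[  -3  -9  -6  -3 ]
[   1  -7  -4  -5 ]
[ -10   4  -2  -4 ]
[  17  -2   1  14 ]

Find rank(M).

4

Row reduce to echelon form.
R2 ← R2 + (1/3)·R1: [0, -10, -6, -6]
R3 ← R3 − (10/3)·R1: [0, 34, 18, 6]
R4 ← R4 + (17/3)·R1: [0, -53, -33, -3]
R3 ← R3 + (17/5)·R2: [0, 0, -12/5, -72/5]
R4 ← R4 − (53/10)·R2: [0, 0, -6/5, 144/5]
R4 ← R4 − (1/2)·R3: [0, 0, 0, 36]
Echelon form has 4 nonzero rows, so rank(M) = 4.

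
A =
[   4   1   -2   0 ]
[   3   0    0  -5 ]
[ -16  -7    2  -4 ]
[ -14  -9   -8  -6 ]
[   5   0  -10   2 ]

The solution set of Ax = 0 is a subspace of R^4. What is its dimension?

Row reduce to echelon form.
R2 ← R2 − (3/4)·R1: [0, -3/4, 3/2, -5]
R3 ← R3 + (4)·R1: [0, -3, -6, -4]
R4 ← R4 + (7/2)·R1: [0, -11/2, -15, -6]
R5 ← R5 − (5/4)·R1: [0, -5/4, -15/2, 2]
R3 ← R3 − (4)·R2: [0, 0, -12, 16]
R4 ← R4 − (22/3)·R2: [0, 0, -26, 92/3]
R5 ← R5 − (5/3)·R2: [0, 0, -10, 31/3]
R4 ← R4 − (13/6)·R3: [0, 0, 0, -4]
R5 ← R5 − (5/6)·R3: [0, 0, 0, -3]
R5 ← R5 − (3/4)·R4: [0, 0, 0, 0]
4 nonzero rows, so rank(A) = 4.
A has 4 columns; by rank–nullity, nullity = 4 − 4 = 0.

0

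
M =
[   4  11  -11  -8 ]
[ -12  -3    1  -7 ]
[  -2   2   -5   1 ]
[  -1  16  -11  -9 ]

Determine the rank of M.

Row reduce to echelon form.
R2 ← R2 + (3)·R1: [0, 30, -32, -31]
R3 ← R3 + (1/2)·R1: [0, 15/2, -21/2, -3]
R4 ← R4 + (1/4)·R1: [0, 75/4, -55/4, -11]
R3 ← R3 − (1/4)·R2: [0, 0, -5/2, 19/4]
R4 ← R4 − (5/8)·R2: [0, 0, 25/4, 67/8]
R4 ← R4 + (5/2)·R3: [0, 0, 0, 81/4]
Echelon form has 4 nonzero rows, so rank(M) = 4.

4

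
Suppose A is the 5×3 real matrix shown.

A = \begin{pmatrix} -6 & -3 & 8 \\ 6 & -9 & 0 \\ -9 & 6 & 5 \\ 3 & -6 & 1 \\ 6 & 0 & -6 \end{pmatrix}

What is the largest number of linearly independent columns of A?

2

Row reduce to echelon form.
R2 ← R2 + R1: [0, -12, 8]
R3 ← R3 − (3/2)·R1: [0, 21/2, -7]
R4 ← R4 + (1/2)·R1: [0, -15/2, 5]
R5 ← R5 + R1: [0, -3, 2]
R3 ← R3 + (7/8)·R2: [0, 0, 0]
R4 ← R4 − (5/8)·R2: [0, 0, 0]
R5 ← R5 − (1/4)·R2: [0, 0, 0]
Echelon form has 2 nonzero rows, so rank(A) = 2.
The rank gives the maximum number of linearly independent columns: 2.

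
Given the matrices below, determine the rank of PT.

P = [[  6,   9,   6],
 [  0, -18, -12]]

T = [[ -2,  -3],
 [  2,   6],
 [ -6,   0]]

2

First compute PT:
[[-30,  36],
 [ 36, -108]]
Now row reduce the product.
R2 ← R2 + (6/5)·R1: [0, -324/5]
2 nonzero rows, so rank(PT) = 2.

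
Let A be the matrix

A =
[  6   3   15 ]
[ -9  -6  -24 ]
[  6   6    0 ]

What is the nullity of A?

0

Row reduce to echelon form.
R2 ← R2 + (3/2)·R1: [0, -3/2, -3/2]
R3 ← R3 − R1: [0, 3, -15]
R3 ← R3 + (2)·R2: [0, 0, -18]
3 nonzero rows, so rank(A) = 3.
A has 3 columns; by rank–nullity, nullity = 3 − 3 = 0.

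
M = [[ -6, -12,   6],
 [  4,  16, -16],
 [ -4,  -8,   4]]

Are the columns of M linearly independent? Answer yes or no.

Row reduce M to echelon form.
R2 ← R2 + (2/3)·R1: [0, 8, -12]
R3 ← R3 − (2/3)·R1: [0, 0, 0]
2 pivots among 3 columns.
Only 2 < 3 pivot columns, so the columns are linearly dependent.

no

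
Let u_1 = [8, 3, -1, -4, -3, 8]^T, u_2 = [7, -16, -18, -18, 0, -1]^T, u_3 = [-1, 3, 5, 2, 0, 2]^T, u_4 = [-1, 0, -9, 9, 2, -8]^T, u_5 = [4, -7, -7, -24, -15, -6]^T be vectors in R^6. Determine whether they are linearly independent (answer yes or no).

Form the matrix with these vectors as rows and row reduce.
R2 ← R2 − (7/8)·R1: [0, -149/8, -137/8, -29/2, 21/8, -8]
R3 ← R3 + (1/8)·R1: [0, 27/8, 39/8, 3/2, -3/8, 3]
R4 ← R4 + (1/8)·R1: [0, 3/8, -73/8, 17/2, 13/8, -7]
R5 ← R5 − (1/2)·R1: [0, -17/2, -13/2, -22, -27/2, -10]
R3 ← R3 + (27/149)·R2: [0, 0, 264/149, -168/149, 15/149, 231/149]
R4 ← R4 + (3/149)·R2: [0, 0, -1411/149, 1223/149, 250/149, -1067/149]
R5 ← R5 − (68/149)·R2: [0, 0, 196/149, -2292/149, -2190/149, -946/149]
R4 ← R4 + (1411/264)·R3: [0, 0, 0, 24/11, 195/88, 9/8]
R5 ← R5 − (49/66)·R3: [0, 0, 0, -160/11, -325/22, -15/2]
R5 ← R5 + (20/3)·R4: [0, 0, 0, 0, 0, 0]
4 nonzero rows, so the 5 vectors span a space of dimension 4.
Since 4 < 5, the vectors are linearly dependent.

no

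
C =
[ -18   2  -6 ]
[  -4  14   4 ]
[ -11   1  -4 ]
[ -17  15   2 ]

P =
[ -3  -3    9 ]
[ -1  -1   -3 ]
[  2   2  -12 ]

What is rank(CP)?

First compute CP:
[[ 40,  40, -96],
 [  6,   6, -126],
 [ 24,  24, -54],
 [ 40,  40, -222]]
Now row reduce the product.
R2 ← R2 − (3/20)·R1: [0, 0, -558/5]
R3 ← R3 − (3/5)·R1: [0, 0, 18/5]
R4 ← R4 − R1: [0, 0, -126]
R3 ← R3 + (1/31)·R2: [0, 0, 0]
R4 ← R4 − (35/31)·R2: [0, 0, 0]
2 nonzero rows, so rank(CP) = 2.

2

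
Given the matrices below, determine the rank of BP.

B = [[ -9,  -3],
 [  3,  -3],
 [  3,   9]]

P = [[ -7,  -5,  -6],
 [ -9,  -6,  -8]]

2

First compute BP:
[[ 90,  63,  78],
 [  6,   3,   6],
 [-102, -69, -90]]
Now row reduce the product.
R2 ← R2 − (1/15)·R1: [0, -6/5, 4/5]
R3 ← R3 + (17/15)·R1: [0, 12/5, -8/5]
R3 ← R3 + (2)·R2: [0, 0, 0]
2 nonzero rows, so rank(BP) = 2.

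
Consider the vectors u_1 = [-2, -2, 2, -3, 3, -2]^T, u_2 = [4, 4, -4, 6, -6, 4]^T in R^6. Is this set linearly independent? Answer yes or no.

no

Form the matrix with these vectors as rows and row reduce.
R2 ← R2 + (2)·R1: [0, 0, 0, 0, 0, 0]
1 nonzero row, so the 2 vectors span a space of dimension 1.
Since 1 < 2, the vectors are linearly dependent.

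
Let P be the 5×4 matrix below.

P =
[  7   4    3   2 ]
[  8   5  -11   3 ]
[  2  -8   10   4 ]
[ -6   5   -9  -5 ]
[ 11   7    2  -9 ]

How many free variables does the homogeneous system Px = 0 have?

0

Row reduce to echelon form.
R2 ← R2 − (8/7)·R1: [0, 3/7, -101/7, 5/7]
R3 ← R3 − (2/7)·R1: [0, -64/7, 64/7, 24/7]
R4 ← R4 + (6/7)·R1: [0, 59/7, -45/7, -23/7]
R5 ← R5 − (11/7)·R1: [0, 5/7, -19/7, -85/7]
R3 ← R3 + (64/3)·R2: [0, 0, -896/3, 56/3]
R4 ← R4 − (59/3)·R2: [0, 0, 832/3, -52/3]
R5 ← R5 − (5/3)·R2: [0, 0, 64/3, -40/3]
R4 ← R4 + (13/14)·R3: [0, 0, 0, 0]
R5 ← R5 + (1/14)·R3: [0, 0, 0, -12]
Swap R4 ↔ R5
4 nonzero rows, so rank(P) = 4.
P has 4 columns; by rank–nullity, nullity = 4 − 4 = 0.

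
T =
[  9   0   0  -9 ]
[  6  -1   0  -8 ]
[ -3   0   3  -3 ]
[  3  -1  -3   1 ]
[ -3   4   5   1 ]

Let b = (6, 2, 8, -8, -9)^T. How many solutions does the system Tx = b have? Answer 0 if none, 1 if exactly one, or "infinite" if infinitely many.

Row reduce the augmented matrix [T | b].
R2 ← R2 − (2/3)·R1: [0, -1, 0, -2, -2]
R3 ← R3 + (1/3)·R1: [0, 0, 3, -6, 10]
R4 ← R4 − (1/3)·R1: [0, -1, -3, 4, -10]
R5 ← R5 + (1/3)·R1: [0, 4, 5, -2, -7]
R4 ← R4 − R2: [0, 0, -3, 6, -8]
R5 ← R5 + (4)·R2: [0, 0, 5, -10, -15]
R4 ← R4 + R3: [0, 0, 0, 0, 2]
R5 ← R5 − (5/3)·R3: [0, 0, 0, 0, -95/3]
R5 ← R5 + (95/6)·R4: [0, 0, 0, 0, 0]
The echelon form has 4 nonzero rows; the last pivot sits in the augmented column, so rank(T) = 3 but rank([T|b]) = 4.
Since the ranks differ, the system is inconsistent.
It has no solutions.

0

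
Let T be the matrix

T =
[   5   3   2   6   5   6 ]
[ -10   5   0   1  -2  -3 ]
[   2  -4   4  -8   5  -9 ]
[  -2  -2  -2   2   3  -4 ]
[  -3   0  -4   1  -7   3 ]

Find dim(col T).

Row reduce to echelon form.
R2 ← R2 + (2)·R1: [0, 11, 4, 13, 8, 9]
R3 ← R3 − (2/5)·R1: [0, -26/5, 16/5, -52/5, 3, -57/5]
R4 ← R4 + (2/5)·R1: [0, -4/5, -6/5, 22/5, 5, -8/5]
R5 ← R5 + (3/5)·R1: [0, 9/5, -14/5, 23/5, -4, 33/5]
R3 ← R3 + (26/55)·R2: [0, 0, 56/11, -234/55, 373/55, -393/55]
R4 ← R4 + (4/55)·R2: [0, 0, -10/11, 294/55, 307/55, -52/55]
R5 ← R5 − (9/55)·R2: [0, 0, -38/11, 136/55, -292/55, 282/55]
R4 ← R4 + (5/28)·R3: [0, 0, 0, 321/70, 951/140, -311/140]
R5 ← R5 + (19/28)·R3: [0, 0, 0, -29/70, -99/140, 39/140]
R5 ← R5 + (29/321)·R4: [0, 0, 0, 0, -10/107, 25/321]
Echelon form has 5 nonzero rows, so rank(T) = 5.
The column space has dimension equal to the rank: 5.

5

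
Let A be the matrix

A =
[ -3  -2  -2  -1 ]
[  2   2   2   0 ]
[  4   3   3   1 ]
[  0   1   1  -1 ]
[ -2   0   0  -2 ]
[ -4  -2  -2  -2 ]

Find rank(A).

Row reduce to echelon form.
R2 ← R2 + (2/3)·R1: [0, 2/3, 2/3, -2/3]
R3 ← R3 + (4/3)·R1: [0, 1/3, 1/3, -1/3]
R5 ← R5 − (2/3)·R1: [0, 4/3, 4/3, -4/3]
R6 ← R6 − (4/3)·R1: [0, 2/3, 2/3, -2/3]
R3 ← R3 − (1/2)·R2: [0, 0, 0, 0]
R4 ← R4 − (3/2)·R2: [0, 0, 0, 0]
R5 ← R5 − (2)·R2: [0, 0, 0, 0]
R6 ← R6 − R2: [0, 0, 0, 0]
Echelon form has 2 nonzero rows, so rank(A) = 2.

2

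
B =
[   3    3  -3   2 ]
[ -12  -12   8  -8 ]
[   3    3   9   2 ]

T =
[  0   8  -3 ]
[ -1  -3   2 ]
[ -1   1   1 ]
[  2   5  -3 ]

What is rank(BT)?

2

First compute BT:
[[  4,  22, -12],
 [-12, -92,  44],
 [ -8,  34,   0]]
Now row reduce the product.
R2 ← R2 + (3)·R1: [0, -26, 8]
R3 ← R3 + (2)·R1: [0, 78, -24]
R3 ← R3 + (3)·R2: [0, 0, 0]
2 nonzero rows, so rank(BT) = 2.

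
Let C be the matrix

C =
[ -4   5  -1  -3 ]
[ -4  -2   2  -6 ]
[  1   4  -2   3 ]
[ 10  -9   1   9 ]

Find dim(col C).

Row reduce to echelon form.
R2 ← R2 − R1: [0, -7, 3, -3]
R3 ← R3 + (1/4)·R1: [0, 21/4, -9/4, 9/4]
R4 ← R4 + (5/2)·R1: [0, 7/2, -3/2, 3/2]
R3 ← R3 + (3/4)·R2: [0, 0, 0, 0]
R4 ← R4 + (1/2)·R2: [0, 0, 0, 0]
Echelon form has 2 nonzero rows, so rank(C) = 2.
The column space has dimension equal to the rank: 2.

2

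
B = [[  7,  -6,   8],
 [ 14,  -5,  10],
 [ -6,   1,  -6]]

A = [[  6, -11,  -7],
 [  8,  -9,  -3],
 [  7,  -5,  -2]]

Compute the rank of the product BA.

First compute BA:
[[ 50, -63, -47],
 [114, -159, -103],
 [-70,  87,  51]]
Now row reduce the product.
R2 ← R2 − (57/25)·R1: [0, -384/25, 104/25]
R3 ← R3 + (7/5)·R1: [0, -6/5, -74/5]
R3 ← R3 − (5/64)·R2: [0, 0, -121/8]
3 nonzero rows, so rank(BA) = 3.

3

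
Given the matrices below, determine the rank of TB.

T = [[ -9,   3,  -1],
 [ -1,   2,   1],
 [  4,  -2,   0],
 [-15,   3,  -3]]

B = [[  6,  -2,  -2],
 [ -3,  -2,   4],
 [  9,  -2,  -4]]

First compute TB:
[[-72,  14,  34],
 [ -3,  -4,   6],
 [ 30,  -4, -16],
 [-126,  30,  54]]
Now row reduce the product.
R2 ← R2 − (1/24)·R1: [0, -55/12, 55/12]
R3 ← R3 + (5/12)·R1: [0, 11/6, -11/6]
R4 ← R4 − (7/4)·R1: [0, 11/2, -11/2]
R3 ← R3 + (2/5)·R2: [0, 0, 0]
R4 ← R4 + (6/5)·R2: [0, 0, 0]
2 nonzero rows, so rank(TB) = 2.

2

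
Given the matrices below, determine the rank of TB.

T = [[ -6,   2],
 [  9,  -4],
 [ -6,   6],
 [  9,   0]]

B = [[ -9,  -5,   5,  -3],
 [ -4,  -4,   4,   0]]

First compute TB:
[[ 46,  22, -22,  18],
 [-65, -29,  29, -27],
 [ 30,   6,  -6,  18],
 [-81, -45,  45, -27]]
Now row reduce the product.
R2 ← R2 + (65/46)·R1: [0, 48/23, -48/23, -36/23]
R3 ← R3 − (15/23)·R1: [0, -192/23, 192/23, 144/23]
R4 ← R4 + (81/46)·R1: [0, -144/23, 144/23, 108/23]
R3 ← R3 + (4)·R2: [0, 0, 0, 0]
R4 ← R4 + (3)·R2: [0, 0, 0, 0]
2 nonzero rows, so rank(TB) = 2.

2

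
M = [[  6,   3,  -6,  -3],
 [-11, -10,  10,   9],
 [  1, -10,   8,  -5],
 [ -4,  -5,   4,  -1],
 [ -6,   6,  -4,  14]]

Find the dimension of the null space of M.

0

Row reduce to echelon form.
R2 ← R2 + (11/6)·R1: [0, -9/2, -1, 7/2]
R3 ← R3 − (1/6)·R1: [0, -21/2, 9, -9/2]
R4 ← R4 + (2/3)·R1: [0, -3, 0, -3]
R5 ← R5 + R1: [0, 9, -10, 11]
R3 ← R3 − (7/3)·R2: [0, 0, 34/3, -38/3]
R4 ← R4 − (2/3)·R2: [0, 0, 2/3, -16/3]
R5 ← R5 + (2)·R2: [0, 0, -12, 18]
R4 ← R4 − (1/17)·R3: [0, 0, 0, -78/17]
R5 ← R5 + (18/17)·R3: [0, 0, 0, 78/17]
R5 ← R5 + R4: [0, 0, 0, 0]
4 nonzero rows, so rank(M) = 4.
M has 4 columns; by rank–nullity, nullity = 4 − 4 = 0.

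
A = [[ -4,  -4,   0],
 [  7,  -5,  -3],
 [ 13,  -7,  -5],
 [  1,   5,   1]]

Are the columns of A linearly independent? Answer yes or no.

no

Row reduce A to echelon form.
R2 ← R2 + (7/4)·R1: [0, -12, -3]
R3 ← R3 + (13/4)·R1: [0, -20, -5]
R4 ← R4 + (1/4)·R1: [0, 4, 1]
R3 ← R3 − (5/3)·R2: [0, 0, 0]
R4 ← R4 + (1/3)·R2: [0, 0, 0]
2 pivots among 3 columns.
Only 2 < 3 pivot columns, so the columns are linearly dependent.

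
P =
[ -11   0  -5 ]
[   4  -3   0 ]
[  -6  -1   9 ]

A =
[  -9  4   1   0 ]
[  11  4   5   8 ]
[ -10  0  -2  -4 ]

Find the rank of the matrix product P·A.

First compute PA:
[[149, -44,  -1,  20],
 [-69,   4, -11, -24],
 [-47, -28, -29, -44]]
Now row reduce the product.
R2 ← R2 + (69/149)·R1: [0, -2440/149, -1708/149, -2196/149]
R3 ← R3 + (47/149)·R1: [0, -6240/149, -4368/149, -5616/149]
R3 ← R3 − (156/61)·R2: [0, 0, 0, 0]
2 nonzero rows, so rank(PA) = 2.

2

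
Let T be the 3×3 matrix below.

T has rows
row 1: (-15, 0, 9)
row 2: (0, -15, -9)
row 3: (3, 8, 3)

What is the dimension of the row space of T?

2

Row reduce to echelon form.
R3 ← R3 + (1/5)·R1: [0, 8, 24/5]
R3 ← R3 + (8/15)·R2: [0, 0, 0]
Echelon form has 2 nonzero rows, so rank(T) = 2.
The row space has dimension equal to the rank: 2.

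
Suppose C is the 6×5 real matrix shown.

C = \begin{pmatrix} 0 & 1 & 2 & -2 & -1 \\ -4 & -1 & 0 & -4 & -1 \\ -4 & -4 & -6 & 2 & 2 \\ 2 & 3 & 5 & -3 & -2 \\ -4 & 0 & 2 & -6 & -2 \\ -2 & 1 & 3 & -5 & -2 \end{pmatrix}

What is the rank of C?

2

Row reduce to echelon form.
Swap R1 ↔ R2
R3 ← R3 − R1: [0, -3, -6, 6, 3]
R4 ← R4 + (1/2)·R1: [0, 5/2, 5, -5, -5/2]
R5 ← R5 − R1: [0, 1, 2, -2, -1]
R6 ← R6 − (1/2)·R1: [0, 3/2, 3, -3, -3/2]
R3 ← R3 + (3)·R2: [0, 0, 0, 0, 0]
R4 ← R4 − (5/2)·R2: [0, 0, 0, 0, 0]
R5 ← R5 − R2: [0, 0, 0, 0, 0]
R6 ← R6 − (3/2)·R2: [0, 0, 0, 0, 0]
Echelon form has 2 nonzero rows, so rank(C) = 2.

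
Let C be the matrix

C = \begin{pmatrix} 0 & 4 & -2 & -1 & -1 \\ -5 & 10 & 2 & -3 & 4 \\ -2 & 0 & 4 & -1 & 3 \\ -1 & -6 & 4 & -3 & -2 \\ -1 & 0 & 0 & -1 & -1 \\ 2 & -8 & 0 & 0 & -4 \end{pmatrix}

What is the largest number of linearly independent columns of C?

4

Row reduce to echelon form.
Swap R1 ↔ R2
R3 ← R3 − (2/5)·R1: [0, -4, 16/5, 1/5, 7/5]
R4 ← R4 − (1/5)·R1: [0, -8, 18/5, -12/5, -14/5]
R5 ← R5 − (1/5)·R1: [0, -2, -2/5, -2/5, -9/5]
R6 ← R6 + (2/5)·R1: [0, -4, 4/5, -6/5, -12/5]
R3 ← R3 + R2: [0, 0, 6/5, -4/5, 2/5]
R4 ← R4 + (2)·R2: [0, 0, -2/5, -22/5, -24/5]
R5 ← R5 + (1/2)·R2: [0, 0, -7/5, -9/10, -23/10]
R6 ← R6 + R2: [0, 0, -6/5, -11/5, -17/5]
R4 ← R4 + (1/3)·R3: [0, 0, 0, -14/3, -14/3]
R5 ← R5 + (7/6)·R3: [0, 0, 0, -11/6, -11/6]
R6 ← R6 + R3: [0, 0, 0, -3, -3]
R5 ← R5 − (11/28)·R4: [0, 0, 0, 0, 0]
R6 ← R6 − (9/14)·R4: [0, 0, 0, 0, 0]
Echelon form has 4 nonzero rows, so rank(C) = 4.
The rank gives the maximum number of linearly independent columns: 4.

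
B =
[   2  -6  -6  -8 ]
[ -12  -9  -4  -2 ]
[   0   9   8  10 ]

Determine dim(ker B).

Row reduce to echelon form.
R2 ← R2 + (6)·R1: [0, -45, -40, -50]
R3 ← R3 + (1/5)·R2: [0, 0, 0, 0]
2 nonzero rows, so rank(B) = 2.
B has 4 columns; by rank–nullity, nullity = 4 − 2 = 2.

2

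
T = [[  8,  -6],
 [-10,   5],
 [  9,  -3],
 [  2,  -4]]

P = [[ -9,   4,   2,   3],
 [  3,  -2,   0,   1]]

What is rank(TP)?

2

First compute TP:
[[-90,  44,  16,  18],
 [105, -50, -20, -25],
 [-90,  42,  18,  24],
 [-30,  16,   4,   2]]
Now row reduce the product.
R2 ← R2 + (7/6)·R1: [0, 4/3, -4/3, -4]
R3 ← R3 − R1: [0, -2, 2, 6]
R4 ← R4 − (1/3)·R1: [0, 4/3, -4/3, -4]
R3 ← R3 + (3/2)·R2: [0, 0, 0, 0]
R4 ← R4 − R2: [0, 0, 0, 0]
2 nonzero rows, so rank(TP) = 2.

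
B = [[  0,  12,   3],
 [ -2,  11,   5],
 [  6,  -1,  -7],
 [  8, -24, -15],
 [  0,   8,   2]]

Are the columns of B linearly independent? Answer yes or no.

Row reduce B to echelon form.
Swap R1 ↔ R2
R3 ← R3 + (3)·R1: [0, 32, 8]
R4 ← R4 + (4)·R1: [0, 20, 5]
R3 ← R3 − (8/3)·R2: [0, 0, 0]
R4 ← R4 − (5/3)·R2: [0, 0, 0]
R5 ← R5 − (2/3)·R2: [0, 0, 0]
2 pivots among 3 columns.
Only 2 < 3 pivot columns, so the columns are linearly dependent.

no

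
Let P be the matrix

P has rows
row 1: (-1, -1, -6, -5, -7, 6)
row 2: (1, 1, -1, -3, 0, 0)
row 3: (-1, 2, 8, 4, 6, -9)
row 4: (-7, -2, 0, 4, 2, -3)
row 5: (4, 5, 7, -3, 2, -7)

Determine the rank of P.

5

Row reduce to echelon form.
R2 ← R2 + R1: [0, 0, -7, -8, -7, 6]
R3 ← R3 − R1: [0, 3, 14, 9, 13, -15]
R4 ← R4 − (7)·R1: [0, 5, 42, 39, 51, -45]
R5 ← R5 + (4)·R1: [0, 1, -17, -23, -26, 17]
Swap R2 ↔ R3
R4 ← R4 − (5/3)·R2: [0, 0, 56/3, 24, 88/3, -20]
R5 ← R5 − (1/3)·R2: [0, 0, -65/3, -26, -91/3, 22]
R4 ← R4 + (8/3)·R3: [0, 0, 0, 8/3, 32/3, -4]
R5 ← R5 − (65/21)·R3: [0, 0, 0, -26/21, -26/3, 24/7]
R5 ← R5 + (13/28)·R4: [0, 0, 0, 0, -26/7, 11/7]
Echelon form has 5 nonzero rows, so rank(P) = 5.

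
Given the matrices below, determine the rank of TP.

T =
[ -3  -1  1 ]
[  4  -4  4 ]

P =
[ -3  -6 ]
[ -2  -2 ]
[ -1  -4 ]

First compute TP:
[[ 10,  16],
 [ -8, -32]]
Now row reduce the product.
R2 ← R2 + (4/5)·R1: [0, -96/5]
2 nonzero rows, so rank(TP) = 2.

2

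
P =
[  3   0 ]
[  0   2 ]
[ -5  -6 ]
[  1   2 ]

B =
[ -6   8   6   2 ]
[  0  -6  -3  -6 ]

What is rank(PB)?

2

First compute PB:
[[-18,  24,  18,   6],
 [  0, -12,  -6, -12],
 [ 30,  -4, -12,  26],
 [ -6,  -4,   0, -10]]
Now row reduce the product.
R3 ← R3 + (5/3)·R1: [0, 36, 18, 36]
R4 ← R4 − (1/3)·R1: [0, -12, -6, -12]
R3 ← R3 + (3)·R2: [0, 0, 0, 0]
R4 ← R4 − R2: [0, 0, 0, 0]
2 nonzero rows, so rank(PB) = 2.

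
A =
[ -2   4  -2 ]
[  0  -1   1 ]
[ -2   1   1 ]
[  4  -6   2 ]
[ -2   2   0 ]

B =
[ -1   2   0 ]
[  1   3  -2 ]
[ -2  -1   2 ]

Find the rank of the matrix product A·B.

2

First compute AB:
[[ 10,  10, -12],
 [ -3,  -4,   4],
 [  1,  -2,   0],
 [-14, -12,  16],
 [  4,   2,  -4]]
Now row reduce the product.
R2 ← R2 + (3/10)·R1: [0, -1, 2/5]
R3 ← R3 − (1/10)·R1: [0, -3, 6/5]
R4 ← R4 + (7/5)·R1: [0, 2, -4/5]
R5 ← R5 − (2/5)·R1: [0, -2, 4/5]
R3 ← R3 − (3)·R2: [0, 0, 0]
R4 ← R4 + (2)·R2: [0, 0, 0]
R5 ← R5 − (2)·R2: [0, 0, 0]
2 nonzero rows, so rank(AB) = 2.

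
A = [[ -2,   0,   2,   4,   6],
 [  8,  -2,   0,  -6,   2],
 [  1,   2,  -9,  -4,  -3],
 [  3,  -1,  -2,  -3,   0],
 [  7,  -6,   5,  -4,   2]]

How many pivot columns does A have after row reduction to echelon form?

4

Row reduce to echelon form.
R2 ← R2 + (4)·R1: [0, -2, 8, 10, 26]
R3 ← R3 + (1/2)·R1: [0, 2, -8, -2, 0]
R4 ← R4 + (3/2)·R1: [0, -1, 1, 3, 9]
R5 ← R5 + (7/2)·R1: [0, -6, 12, 10, 23]
R3 ← R3 + R2: [0, 0, 0, 8, 26]
R4 ← R4 − (1/2)·R2: [0, 0, -3, -2, -4]
R5 ← R5 − (3)·R2: [0, 0, -12, -20, -55]
Swap R3 ↔ R4
R5 ← R5 − (4)·R3: [0, 0, 0, -12, -39]
R5 ← R5 + (3/2)·R4: [0, 0, 0, 0, 0]
Echelon form has 4 nonzero rows, so rank(A) = 4.
Each nonzero row contributes one pivot column: 4 pivot columns.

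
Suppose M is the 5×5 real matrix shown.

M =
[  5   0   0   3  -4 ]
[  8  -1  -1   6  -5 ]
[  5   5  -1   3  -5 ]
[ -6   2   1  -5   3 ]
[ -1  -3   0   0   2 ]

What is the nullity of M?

2

Row reduce to echelon form.
R2 ← R2 − (8/5)·R1: [0, -1, -1, 6/5, 7/5]
R3 ← R3 − R1: [0, 5, -1, 0, -1]
R4 ← R4 + (6/5)·R1: [0, 2, 1, -7/5, -9/5]
R5 ← R5 + (1/5)·R1: [0, -3, 0, 3/5, 6/5]
R3 ← R3 + (5)·R2: [0, 0, -6, 6, 6]
R4 ← R4 + (2)·R2: [0, 0, -1, 1, 1]
R5 ← R5 − (3)·R2: [0, 0, 3, -3, -3]
R4 ← R4 − (1/6)·R3: [0, 0, 0, 0, 0]
R5 ← R5 + (1/2)·R3: [0, 0, 0, 0, 0]
3 nonzero rows, so rank(M) = 3.
M has 5 columns; by rank–nullity, nullity = 5 − 3 = 2.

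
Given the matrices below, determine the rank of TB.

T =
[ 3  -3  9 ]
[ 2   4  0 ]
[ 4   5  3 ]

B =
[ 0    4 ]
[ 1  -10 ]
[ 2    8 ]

First compute TB:
[[ 15, 114],
 [  4, -32],
 [ 11, -10]]
Now row reduce the product.
R2 ← R2 − (4/15)·R1: [0, -312/5]
R3 ← R3 − (11/15)·R1: [0, -468/5]
R3 ← R3 − (3/2)·R2: [0, 0]
2 nonzero rows, so rank(TB) = 2.

2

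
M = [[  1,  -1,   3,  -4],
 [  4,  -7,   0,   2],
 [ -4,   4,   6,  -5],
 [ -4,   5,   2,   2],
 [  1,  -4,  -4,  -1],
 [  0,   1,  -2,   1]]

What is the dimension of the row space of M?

Row reduce to echelon form.
R2 ← R2 − (4)·R1: [0, -3, -12, 18]
R3 ← R3 + (4)·R1: [0, 0, 18, -21]
R4 ← R4 + (4)·R1: [0, 1, 14, -14]
R5 ← R5 − R1: [0, -3, -7, 3]
R4 ← R4 + (1/3)·R2: [0, 0, 10, -8]
R5 ← R5 − R2: [0, 0, 5, -15]
R6 ← R6 + (1/3)·R2: [0, 0, -6, 7]
R4 ← R4 − (5/9)·R3: [0, 0, 0, 11/3]
R5 ← R5 − (5/18)·R3: [0, 0, 0, -55/6]
R6 ← R6 + (1/3)·R3: [0, 0, 0, 0]
R5 ← R5 + (5/2)·R4: [0, 0, 0, 0]
Echelon form has 4 nonzero rows, so rank(M) = 4.
The row space has dimension equal to the rank: 4.

4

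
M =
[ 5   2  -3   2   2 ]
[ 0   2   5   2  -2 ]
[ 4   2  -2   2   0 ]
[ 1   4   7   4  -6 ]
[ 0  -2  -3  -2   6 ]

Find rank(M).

Row reduce to echelon form.
R3 ← R3 − (4/5)·R1: [0, 2/5, 2/5, 2/5, -8/5]
R4 ← R4 − (1/5)·R1: [0, 18/5, 38/5, 18/5, -32/5]
R3 ← R3 − (1/5)·R2: [0, 0, -3/5, 0, -6/5]
R4 ← R4 − (9/5)·R2: [0, 0, -7/5, 0, -14/5]
R5 ← R5 + R2: [0, 0, 2, 0, 4]
R4 ← R4 − (7/3)·R3: [0, 0, 0, 0, 0]
R5 ← R5 + (10/3)·R3: [0, 0, 0, 0, 0]
Echelon form has 3 nonzero rows, so rank(M) = 3.

3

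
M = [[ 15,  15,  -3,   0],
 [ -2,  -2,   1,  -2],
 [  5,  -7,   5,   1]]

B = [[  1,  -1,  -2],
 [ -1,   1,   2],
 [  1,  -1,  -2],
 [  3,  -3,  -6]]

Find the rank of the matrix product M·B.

1

First compute MB:
[[ -3,   3,   6],
 [ -5,   5,  10],
 [ 20, -20, -40]]
Now row reduce the product.
R2 ← R2 − (5/3)·R1: [0, 0, 0]
R3 ← R3 + (20/3)·R1: [0, 0, 0]
1 nonzero row, so rank(MB) = 1.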